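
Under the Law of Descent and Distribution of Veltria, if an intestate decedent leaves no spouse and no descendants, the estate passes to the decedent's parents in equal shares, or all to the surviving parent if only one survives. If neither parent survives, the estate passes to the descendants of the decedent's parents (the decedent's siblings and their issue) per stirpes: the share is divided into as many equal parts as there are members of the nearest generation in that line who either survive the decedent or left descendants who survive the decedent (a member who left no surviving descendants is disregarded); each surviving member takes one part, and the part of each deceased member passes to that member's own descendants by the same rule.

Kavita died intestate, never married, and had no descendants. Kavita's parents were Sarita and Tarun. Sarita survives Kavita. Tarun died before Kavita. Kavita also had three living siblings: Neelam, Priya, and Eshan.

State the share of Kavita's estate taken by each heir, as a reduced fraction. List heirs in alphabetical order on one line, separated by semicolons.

Sarita 1

Only one parent, Sarita, survives, so Sarita takes the entire estate. The siblings take nothing because a surviving parent has priority.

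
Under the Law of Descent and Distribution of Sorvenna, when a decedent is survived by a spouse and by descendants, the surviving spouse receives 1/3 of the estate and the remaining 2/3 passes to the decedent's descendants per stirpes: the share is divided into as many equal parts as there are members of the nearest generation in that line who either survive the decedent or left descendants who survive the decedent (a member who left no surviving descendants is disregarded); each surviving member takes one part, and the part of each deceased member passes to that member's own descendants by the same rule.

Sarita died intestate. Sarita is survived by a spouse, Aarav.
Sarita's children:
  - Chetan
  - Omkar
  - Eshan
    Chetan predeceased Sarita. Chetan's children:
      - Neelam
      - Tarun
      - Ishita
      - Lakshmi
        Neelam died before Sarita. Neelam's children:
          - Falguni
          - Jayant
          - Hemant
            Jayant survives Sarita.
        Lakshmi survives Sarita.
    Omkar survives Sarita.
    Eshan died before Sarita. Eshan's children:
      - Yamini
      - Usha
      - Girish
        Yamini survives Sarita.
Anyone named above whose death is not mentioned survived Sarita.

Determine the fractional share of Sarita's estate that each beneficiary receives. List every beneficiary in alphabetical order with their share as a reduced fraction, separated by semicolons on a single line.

Aarav 1/3; Falguni 1/54; Girish 2/27; Hemant 1/54; Ishita 1/18; Jayant 1/54; Lakshmi 1/18; Omkar 2/9; Tarun 1/18; Usha 2/27; Yamini 2/27

Aarav, as surviving spouse, takes 1/3.
The remaining 2/3 passes to Sarita's descendants per stirpes.
The 2/3 is divided into 3 equal shares of 2/9 among Chetan, Omkar, Eshan.
Chetan predeceased; the 2/9 allotted to Chetan's branch passes to Chetan's issue by representation.
The 2/9 is divided into 4 equal shares of 1/18 among Neelam, Tarun, Ishita, Lakshmi.
Neelam predeceased; the 1/18 allotted to Neelam's branch passes to Neelam's issue by representation.
The 1/18 is divided into 3 equal shares of 1/54 among Falguni, Jayant, Hemant.
Falguni is living and takes 1/54.
Jayant is living and takes 1/54.
Hemant is living and takes 1/54.
Tarun is living and takes 1/18.
Ishita is living and takes 1/18.
Lakshmi is living and takes 1/18.
Omkar is living and takes 2/9.
Eshan predeceased; the 2/9 allotted to Eshan's branch passes to Eshan's issue by representation.
The 2/9 is divided into 3 equal shares of 2/27 among Yamini, Usha, Girish.
Yamini is living and takes 2/27.
Usha is living and takes 2/27.
Girish is living and takes 2/27.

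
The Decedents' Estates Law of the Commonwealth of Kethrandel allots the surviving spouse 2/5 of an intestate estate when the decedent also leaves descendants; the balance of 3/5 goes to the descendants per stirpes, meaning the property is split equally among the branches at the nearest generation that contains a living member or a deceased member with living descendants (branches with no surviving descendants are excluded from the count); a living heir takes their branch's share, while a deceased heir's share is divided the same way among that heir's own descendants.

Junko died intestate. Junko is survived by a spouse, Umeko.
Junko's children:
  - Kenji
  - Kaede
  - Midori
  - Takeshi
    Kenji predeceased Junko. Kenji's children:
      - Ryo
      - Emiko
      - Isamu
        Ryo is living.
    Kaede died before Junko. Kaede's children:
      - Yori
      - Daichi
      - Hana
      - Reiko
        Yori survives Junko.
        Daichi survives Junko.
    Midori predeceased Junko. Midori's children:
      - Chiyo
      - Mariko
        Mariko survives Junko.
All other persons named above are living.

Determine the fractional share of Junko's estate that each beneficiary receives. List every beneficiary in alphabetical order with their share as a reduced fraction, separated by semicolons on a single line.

Chiyo 3/40; Daichi 3/80; Emiko 1/20; Hana 3/80; Isamu 1/20; Mariko 3/40; Reiko 3/80; Ryo 1/20; Takeshi 3/20; Umeko 2/5; Yori 3/80

Umeko, as surviving spouse, takes 2/5.
The remaining 3/5 passes to Junko's descendants per stirpes.
The 3/5 is divided into 4 equal shares of 3/20 among Kenji, Kaede, Midori, Takeshi.
Kenji predeceased; the 3/20 allotted to Kenji's branch passes to Kenji's issue by representation.
The 3/20 is divided into 3 equal shares of 1/20 among Ryo, Emiko, Isamu.
Ryo is living and takes 1/20.
Emiko is living and takes 1/20.
Isamu is living and takes 1/20.
Kaede predeceased; the 3/20 allotted to Kaede's branch passes to Kaede's issue by representation.
The 3/20 is divided into 4 equal shares of 3/80 among Yori, Daichi, Hana, Reiko.
Yori is living and takes 3/80.
Daichi is living and takes 3/80.
Hana is living and takes 3/80.
Reiko is living and takes 3/80.
Midori predeceased; the 3/20 allotted to Midori's branch passes to Midori's issue by representation.
The 3/20 is divided into 2 equal shares of 3/40 among Chiyo, Mariko.
Chiyo is living and takes 3/40.
Mariko is living and takes 3/40.
Takeshi is living and takes 3/20.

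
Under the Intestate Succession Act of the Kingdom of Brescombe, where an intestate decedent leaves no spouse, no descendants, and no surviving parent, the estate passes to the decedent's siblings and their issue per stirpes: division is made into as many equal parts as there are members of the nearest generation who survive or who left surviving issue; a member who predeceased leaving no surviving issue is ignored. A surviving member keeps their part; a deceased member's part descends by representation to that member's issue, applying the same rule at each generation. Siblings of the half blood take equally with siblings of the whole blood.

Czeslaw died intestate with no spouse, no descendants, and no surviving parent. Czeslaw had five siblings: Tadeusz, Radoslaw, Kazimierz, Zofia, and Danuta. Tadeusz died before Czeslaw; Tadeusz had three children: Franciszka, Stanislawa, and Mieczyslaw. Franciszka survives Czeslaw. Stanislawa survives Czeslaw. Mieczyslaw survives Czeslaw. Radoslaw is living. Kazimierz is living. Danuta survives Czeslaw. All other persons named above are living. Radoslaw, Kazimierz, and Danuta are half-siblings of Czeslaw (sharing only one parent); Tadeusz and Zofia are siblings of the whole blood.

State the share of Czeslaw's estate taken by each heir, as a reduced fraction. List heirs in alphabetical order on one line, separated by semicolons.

No spouse, descendants, or parent survives, so the estate passes to Czeslaw's siblings per stirpes.
Half-blood and whole-blood siblings take equally under the stated rule.
The estate is divided into 5 equal shares of 1/5 among Tadeusz, Radoslaw, Kazimierz, Zofia, Danuta.
Tadeusz predeceased; the 1/5 allotted to Tadeusz's branch passes to Tadeusz's issue by representation.
The 1/5 is divided into 3 equal shares of 1/15 among Franciszka, Stanislawa, Mieczyslaw.
Franciszka is living and takes 1/15.
Stanislawa is living and takes 1/15.
Mieczyslaw is living and takes 1/15.
Radoslaw is living and takes 1/5.
Kazimierz is living and takes 1/5.
Zofia is living and takes 1/5.
Danuta is living and takes 1/5.

Danuta 1/5; Franciszka 1/15; Kazimierz 1/5; Mieczyslaw 1/15; Radoslaw 1/5; Stanislawa 1/15; Zofia 1/5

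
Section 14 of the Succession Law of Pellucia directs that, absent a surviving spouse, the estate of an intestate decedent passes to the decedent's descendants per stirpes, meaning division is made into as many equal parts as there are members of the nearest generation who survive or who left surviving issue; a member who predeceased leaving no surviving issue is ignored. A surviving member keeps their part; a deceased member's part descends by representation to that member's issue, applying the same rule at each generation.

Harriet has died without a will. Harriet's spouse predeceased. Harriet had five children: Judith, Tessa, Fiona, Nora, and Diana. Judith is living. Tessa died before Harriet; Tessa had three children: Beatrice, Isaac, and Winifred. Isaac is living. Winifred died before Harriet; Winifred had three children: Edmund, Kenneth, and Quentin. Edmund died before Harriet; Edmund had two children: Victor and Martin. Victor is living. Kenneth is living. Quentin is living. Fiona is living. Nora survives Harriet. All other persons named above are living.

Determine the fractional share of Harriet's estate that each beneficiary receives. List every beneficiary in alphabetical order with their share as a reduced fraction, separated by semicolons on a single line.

Beatrice 1/15; Diana 1/5; Fiona 1/5; Isaac 1/15; Judith 1/5; Kenneth 1/45; Martin 1/90; Nora 1/5; Quentin 1/45; Victor 1/90

There is no surviving spouse, so the entire estate passes to Harriet's descendants per stirpes.
The estate is divided into 5 equal shares of 1/5 among Judith, Tessa, Fiona, Nora, Diana.
Judith is living and takes 1/5.
Tessa predeceased; the 1/5 allotted to Tessa's branch passes to Tessa's issue by representation.
The 1/5 is divided into 3 equal shares of 1/15 among Beatrice, Isaac, Winifred.
Beatrice is living and takes 1/15.
Isaac is living and takes 1/15.
Winifred predeceased; the 1/15 allotted to Winifred's branch passes to Winifred's issue by representation.
The 1/15 is divided into 3 equal shares of 1/45 among Edmund, Kenneth, Quentin.
Edmund predeceased; the 1/45 allotted to Edmund's branch passes to Edmund's issue by representation.
The 1/45 is divided into 2 equal shares of 1/90 among Victor, Martin.
Victor is living and takes 1/90.
Martin is living and takes 1/90.
Kenneth is living and takes 1/45.
Quentin is living and takes 1/45.
Fiona is living and takes 1/5.
Nora is living and takes 1/5.
Diana is living and takes 1/5.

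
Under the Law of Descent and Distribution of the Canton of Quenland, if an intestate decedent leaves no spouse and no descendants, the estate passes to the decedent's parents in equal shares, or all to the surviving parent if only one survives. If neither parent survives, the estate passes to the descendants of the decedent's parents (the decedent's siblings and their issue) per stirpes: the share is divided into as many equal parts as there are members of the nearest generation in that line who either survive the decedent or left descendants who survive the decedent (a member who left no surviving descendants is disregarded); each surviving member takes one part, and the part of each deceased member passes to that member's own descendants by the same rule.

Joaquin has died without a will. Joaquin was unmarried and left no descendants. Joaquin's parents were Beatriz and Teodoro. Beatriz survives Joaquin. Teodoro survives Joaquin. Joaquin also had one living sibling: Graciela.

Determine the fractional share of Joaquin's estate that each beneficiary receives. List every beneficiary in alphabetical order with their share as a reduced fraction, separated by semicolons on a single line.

Both parents survive, so Beatriz and Teodoro each take 1/2. The siblings take nothing because a surviving parent has priority.

Beatriz 1/2; Teodoro 1/2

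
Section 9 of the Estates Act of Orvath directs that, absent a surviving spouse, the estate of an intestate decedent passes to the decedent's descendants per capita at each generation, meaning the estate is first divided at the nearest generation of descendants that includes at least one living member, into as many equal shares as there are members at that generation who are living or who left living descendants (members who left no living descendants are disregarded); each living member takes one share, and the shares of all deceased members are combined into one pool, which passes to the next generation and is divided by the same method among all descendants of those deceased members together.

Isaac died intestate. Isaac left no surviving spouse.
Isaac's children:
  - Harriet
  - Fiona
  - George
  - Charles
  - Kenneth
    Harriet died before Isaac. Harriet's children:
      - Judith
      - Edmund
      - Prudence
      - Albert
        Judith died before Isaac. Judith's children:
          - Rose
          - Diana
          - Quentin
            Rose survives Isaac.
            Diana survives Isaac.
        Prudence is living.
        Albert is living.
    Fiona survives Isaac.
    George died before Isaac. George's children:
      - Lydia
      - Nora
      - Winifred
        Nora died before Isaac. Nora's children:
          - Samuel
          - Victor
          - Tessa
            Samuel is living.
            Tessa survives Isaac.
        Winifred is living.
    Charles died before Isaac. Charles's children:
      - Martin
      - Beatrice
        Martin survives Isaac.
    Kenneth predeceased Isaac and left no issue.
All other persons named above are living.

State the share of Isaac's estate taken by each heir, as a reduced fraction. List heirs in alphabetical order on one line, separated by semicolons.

Albert 1/12; Beatrice 1/12; Diana 1/36; Edmund 1/12; Fiona 1/4; Lydia 1/12; Martin 1/12; Prudence 1/12; Quentin 1/36; Rose 1/36; Samuel 1/36; Tessa 1/36; Victor 1/36; Winifred 1/12

There is no surviving spouse, so the entire estate passes to Isaac's descendants per capita at each generation.
At generation 1 (Harriet, Fiona, George, Charles) there are 4 shares of (1)/4 = 1/4 each.
Living: Fiona — each takes 1/4.
Deceased: Harriet, George, and Charles. Their combined 3/4 is pooled and carried to generation 2.
At generation 2 (Judith, Edmund, Prudence, Albert, Lydia, Nora, Winifred, Martin, Beatrice) there are 9 shares of (3/4)/9 = 1/12 each.
Living: Edmund, Prudence, Albert, Lydia, Winifred, Martin, and Beatrice — each takes 1/12.
Deceased: Judith and Nora. Their combined 1/6 is pooled and carried to generation 3.
At generation 3 (Rose, Diana, Quentin, Samuel, Victor, Tessa) there are 6 shares of (1/6)/6 = 1/36 each.
Living: Rose, Diana, Quentin, Samuel, Victor, and Tessa — each takes 1/36.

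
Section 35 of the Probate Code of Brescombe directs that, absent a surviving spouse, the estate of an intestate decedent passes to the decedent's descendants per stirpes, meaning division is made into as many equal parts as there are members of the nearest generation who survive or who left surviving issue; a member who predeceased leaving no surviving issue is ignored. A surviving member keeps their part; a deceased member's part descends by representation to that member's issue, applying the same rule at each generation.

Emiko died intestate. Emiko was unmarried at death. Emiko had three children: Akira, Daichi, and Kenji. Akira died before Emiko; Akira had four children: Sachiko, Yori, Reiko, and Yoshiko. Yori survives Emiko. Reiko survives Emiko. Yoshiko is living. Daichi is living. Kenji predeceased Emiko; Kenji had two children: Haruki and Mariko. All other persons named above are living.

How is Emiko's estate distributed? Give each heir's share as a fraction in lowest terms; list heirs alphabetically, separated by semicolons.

There is no surviving spouse, so the entire estate passes to Emiko's descendants per stirpes.
The estate is divided into 3 equal shares of 1/3 among Akira, Daichi, Kenji.
Akira predeceased; the 1/3 allotted to Akira's branch passes to Akira's issue by representation.
The 1/3 is divided into 4 equal shares of 1/12 among Sachiko, Yori, Reiko, Yoshiko.
Sachiko is living and takes 1/12.
Yori is living and takes 1/12.
Reiko is living and takes 1/12.
Yoshiko is living and takes 1/12.
Daichi is living and takes 1/3.
Kenji predeceased; the 1/3 allotted to Kenji's branch passes to Kenji's issue by representation.
The 1/3 is divided into 2 equal shares of 1/6 among Haruki, Mariko.
Haruki is living and takes 1/6.
Mariko is living and takes 1/6.

Daichi 1/3; Haruki 1/6; Mariko 1/6; Reiko 1/12; Sachiko 1/12; Yori 1/12; Yoshiko 1/12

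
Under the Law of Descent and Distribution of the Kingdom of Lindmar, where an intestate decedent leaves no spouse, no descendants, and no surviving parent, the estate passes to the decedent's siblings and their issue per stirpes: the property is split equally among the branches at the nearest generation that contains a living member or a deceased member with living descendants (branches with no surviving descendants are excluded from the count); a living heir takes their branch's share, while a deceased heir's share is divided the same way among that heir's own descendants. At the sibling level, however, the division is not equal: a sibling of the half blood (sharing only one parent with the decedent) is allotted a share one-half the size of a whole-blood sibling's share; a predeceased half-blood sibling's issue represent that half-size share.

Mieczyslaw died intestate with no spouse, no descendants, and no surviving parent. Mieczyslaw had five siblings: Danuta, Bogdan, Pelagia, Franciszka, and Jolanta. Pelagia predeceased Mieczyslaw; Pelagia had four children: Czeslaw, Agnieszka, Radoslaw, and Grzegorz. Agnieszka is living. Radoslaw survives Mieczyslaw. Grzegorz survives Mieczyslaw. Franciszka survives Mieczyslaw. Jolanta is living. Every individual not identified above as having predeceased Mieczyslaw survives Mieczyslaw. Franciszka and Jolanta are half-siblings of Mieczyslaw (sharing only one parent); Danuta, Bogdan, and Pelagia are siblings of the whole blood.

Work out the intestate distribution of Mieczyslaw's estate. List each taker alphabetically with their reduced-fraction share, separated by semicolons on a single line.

Agnieszka 1/16; Bogdan 1/4; Czeslaw 1/16; Danuta 1/4; Franciszka 1/8; Grzegorz 1/16; Jolanta 1/8; Radoslaw 1/16

No spouse, descendants, or parent survives, so the estate passes to Mieczyslaw's siblings per stirpes.
Half-blood siblings count for one-half the weight of whole-blood siblings at the initial division.
Dividing 1 in proportion to weights (total weight 4): Danuta (weight 1) → 1/4; Bogdan (weight 1) → 1/4; Pelagia (weight 1) → 1/4; Franciszka (weight 1/2) → 1/8; Jolanta (weight 1/2) → 1/8.
Danuta is living and takes 1/4.
Bogdan is living and takes 1/4.
Pelagia predeceased; the 1/4 allotted to Pelagia's branch passes to Pelagia's issue by representation.
The 1/4 is divided into 4 equal shares of 1/16 among Czeslaw, Agnieszka, Radoslaw, Grzegorz.
Czeslaw is living and takes 1/16.
Agnieszka is living and takes 1/16.
Radoslaw is living and takes 1/16.
Grzegorz is living and takes 1/16.
Franciszka is living and takes 1/8.
Jolanta is living and takes 1/8.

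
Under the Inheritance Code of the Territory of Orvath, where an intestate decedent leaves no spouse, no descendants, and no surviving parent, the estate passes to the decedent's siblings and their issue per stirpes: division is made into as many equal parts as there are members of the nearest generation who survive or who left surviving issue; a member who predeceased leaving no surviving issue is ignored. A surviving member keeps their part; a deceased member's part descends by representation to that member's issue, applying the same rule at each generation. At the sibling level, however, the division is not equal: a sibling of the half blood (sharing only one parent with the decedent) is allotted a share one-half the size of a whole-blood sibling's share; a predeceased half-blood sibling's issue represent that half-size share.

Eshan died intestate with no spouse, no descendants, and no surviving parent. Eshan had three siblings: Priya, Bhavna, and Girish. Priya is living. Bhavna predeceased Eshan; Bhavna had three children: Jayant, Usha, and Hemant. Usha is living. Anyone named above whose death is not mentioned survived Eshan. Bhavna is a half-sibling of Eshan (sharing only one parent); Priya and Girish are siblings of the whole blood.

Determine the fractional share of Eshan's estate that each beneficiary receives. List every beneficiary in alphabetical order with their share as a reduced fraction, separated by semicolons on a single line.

No spouse, descendants, or parent survives, so the estate passes to Eshan's siblings per stirpes.
Half-blood siblings count for one-half the weight of whole-blood siblings at the initial division.
Dividing 1 in proportion to weights (total weight 5/2): Priya (weight 1) → 2/5; Bhavna (weight 1/2) → 1/5; Girish (weight 1) → 2/5.
Priya is living and takes 2/5.
Bhavna predeceased; the 1/5 allotted to Bhavna's branch passes to Bhavna's issue by representation.
The 1/5 is divided into 3 equal shares of 1/15 among Jayant, Usha, Hemant.
Jayant is living and takes 1/15.
Usha is living and takes 1/15.
Hemant is living and takes 1/15.
Girish is living and takes 2/5.

Girish 2/5; Hemant 1/15; Jayant 1/15; Priya 2/5; Usha 1/15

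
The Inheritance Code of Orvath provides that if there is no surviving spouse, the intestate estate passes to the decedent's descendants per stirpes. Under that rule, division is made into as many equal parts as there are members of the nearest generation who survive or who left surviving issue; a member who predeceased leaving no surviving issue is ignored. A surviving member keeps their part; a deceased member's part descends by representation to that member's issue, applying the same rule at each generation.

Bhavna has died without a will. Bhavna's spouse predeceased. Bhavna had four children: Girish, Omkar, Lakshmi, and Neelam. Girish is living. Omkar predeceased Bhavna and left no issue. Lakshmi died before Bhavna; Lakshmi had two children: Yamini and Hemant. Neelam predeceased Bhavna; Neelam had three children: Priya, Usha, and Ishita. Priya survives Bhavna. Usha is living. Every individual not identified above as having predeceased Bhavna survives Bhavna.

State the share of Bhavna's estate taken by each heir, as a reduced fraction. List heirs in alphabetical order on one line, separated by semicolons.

There is no surviving spouse, so the entire estate passes to Bhavna's descendants per stirpes.
Omkar left no surviving issue, so that branch lapses and is disregarded.
The estate is divided into 3 equal shares of 1/3 among Girish, Lakshmi, Neelam.
Girish is living and takes 1/3.
Lakshmi predeceased; the 1/3 allotted to Lakshmi's branch passes to Lakshmi's issue by representation.
The 1/3 is divided into 2 equal shares of 1/6 among Yamini, Hemant.
Yamini is living and takes 1/6.
Hemant is living and takes 1/6.
Neelam predeceased; the 1/3 allotted to Neelam's branch passes to Neelam's issue by representation.
The 1/3 is divided into 3 equal shares of 1/9 among Priya, Usha, Ishita.
Priya is living and takes 1/9.
Usha is living and takes 1/9.
Ishita is living and takes 1/9.

Girish 1/3; Hemant 1/6; Ishita 1/9; Priya 1/9; Usha 1/9; Yamini 1/6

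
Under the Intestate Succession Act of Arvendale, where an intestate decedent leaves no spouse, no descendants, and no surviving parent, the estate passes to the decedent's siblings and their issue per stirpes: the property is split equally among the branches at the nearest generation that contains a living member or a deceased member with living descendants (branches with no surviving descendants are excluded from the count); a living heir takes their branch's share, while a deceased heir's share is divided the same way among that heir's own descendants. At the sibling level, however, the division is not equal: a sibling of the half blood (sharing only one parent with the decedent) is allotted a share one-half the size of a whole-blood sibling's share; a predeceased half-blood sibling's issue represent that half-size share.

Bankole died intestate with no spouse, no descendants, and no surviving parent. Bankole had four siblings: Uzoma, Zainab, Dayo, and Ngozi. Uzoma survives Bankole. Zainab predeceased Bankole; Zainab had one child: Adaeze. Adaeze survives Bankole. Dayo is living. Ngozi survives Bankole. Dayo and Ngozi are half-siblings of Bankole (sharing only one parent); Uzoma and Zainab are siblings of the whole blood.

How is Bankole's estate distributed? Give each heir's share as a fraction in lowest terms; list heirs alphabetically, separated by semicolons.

No spouse, descendants, or parent survives, so the estate passes to Bankole's siblings per stirpes.
Half-blood siblings count for one-half the weight of whole-blood siblings at the initial division.
Dividing 1 in proportion to weights (total weight 3): Uzoma (weight 1) → 1/3; Zainab (weight 1) → 1/3; Dayo (weight 1/2) → 1/6; Ngozi (weight 1/2) → 1/6.
Uzoma is living and takes 1/3.
Zainab predeceased; the 1/3 allotted to Zainab's branch passes to Zainab's issue by representation.
Adaeze is the sole taker at this level and receives the full 1/3.
Dayo is living and takes 1/6.
Ngozi is living and takes 1/6.

Adaeze 1/3; Dayo 1/6; Ngozi 1/6; Uzoma 1/3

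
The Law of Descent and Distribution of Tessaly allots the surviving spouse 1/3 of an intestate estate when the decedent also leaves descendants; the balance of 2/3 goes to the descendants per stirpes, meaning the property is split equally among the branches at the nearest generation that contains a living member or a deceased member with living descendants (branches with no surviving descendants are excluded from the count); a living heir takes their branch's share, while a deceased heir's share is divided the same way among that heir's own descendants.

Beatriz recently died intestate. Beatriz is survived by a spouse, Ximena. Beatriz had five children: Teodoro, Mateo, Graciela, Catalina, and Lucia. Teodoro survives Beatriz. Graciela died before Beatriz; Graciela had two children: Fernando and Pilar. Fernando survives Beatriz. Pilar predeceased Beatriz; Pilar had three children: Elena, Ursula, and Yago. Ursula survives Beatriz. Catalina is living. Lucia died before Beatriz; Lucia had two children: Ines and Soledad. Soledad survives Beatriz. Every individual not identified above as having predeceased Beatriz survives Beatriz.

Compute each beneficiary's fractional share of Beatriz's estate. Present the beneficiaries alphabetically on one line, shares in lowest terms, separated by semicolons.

Catalina 2/15; Elena 1/45; Fernando 1/15; Ines 1/15; Mateo 2/15; Soledad 1/15; Teodoro 2/15; Ursula 1/45; Ximena 1/3; Yago 1/45

Ximena, as surviving spouse, takes 1/3.
The remaining 2/3 passes to Beatriz's descendants per stirpes.
The 2/3 is divided into 5 equal shares of 2/15 among Teodoro, Mateo, Graciela, Catalina, Lucia.
Teodoro is living and takes 2/15.
Mateo is living and takes 2/15.
Graciela predeceased; the 2/15 allotted to Graciela's branch passes to Graciela's issue by representation.
The 2/15 is divided into 2 equal shares of 1/15 among Fernando, Pilar.
Fernando is living and takes 1/15.
Pilar predeceased; the 1/15 allotted to Pilar's branch passes to Pilar's issue by representation.
The 1/15 is divided into 3 equal shares of 1/45 among Elena, Ursula, Yago.
Elena is living and takes 1/45.
Ursula is living and takes 1/45.
Yago is living and takes 1/45.
Catalina is living and takes 2/15.
Lucia predeceased; the 2/15 allotted to Lucia's branch passes to Lucia's issue by representation.
The 2/15 is divided into 2 equal shares of 1/15 among Ines, Soledad.
Ines is living and takes 1/15.
Soledad is living and takes 1/15.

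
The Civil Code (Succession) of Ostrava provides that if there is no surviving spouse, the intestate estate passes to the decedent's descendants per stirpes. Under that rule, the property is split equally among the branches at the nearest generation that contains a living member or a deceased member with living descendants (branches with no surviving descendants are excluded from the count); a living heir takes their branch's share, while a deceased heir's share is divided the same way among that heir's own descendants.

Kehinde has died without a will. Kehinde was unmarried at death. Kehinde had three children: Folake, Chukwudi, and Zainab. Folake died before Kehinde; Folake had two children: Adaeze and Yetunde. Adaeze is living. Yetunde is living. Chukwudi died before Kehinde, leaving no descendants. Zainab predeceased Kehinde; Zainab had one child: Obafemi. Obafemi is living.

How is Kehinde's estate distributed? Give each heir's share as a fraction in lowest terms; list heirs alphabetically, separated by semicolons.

There is no surviving spouse, so the entire estate passes to Kehinde's descendants per stirpes.
Chukwudi left no surviving issue, so that branch lapses and is disregarded.
The estate is divided into 2 equal shares of 1/2 among Folake, Zainab.
Folake predeceased; the 1/2 allotted to Folake's branch passes to Folake's issue by representation.
The 1/2 is divided into 2 equal shares of 1/4 among Adaeze, Yetunde.
Adaeze is living and takes 1/4.
Yetunde is living and takes 1/4.
Zainab predeceased; the 1/2 allotted to Zainab's branch passes to Zainab's issue by representation.
Obafemi is the sole taker at this level and receives the full 1/2.

Adaeze 1/4; Obafemi 1/2; Yetunde 1/4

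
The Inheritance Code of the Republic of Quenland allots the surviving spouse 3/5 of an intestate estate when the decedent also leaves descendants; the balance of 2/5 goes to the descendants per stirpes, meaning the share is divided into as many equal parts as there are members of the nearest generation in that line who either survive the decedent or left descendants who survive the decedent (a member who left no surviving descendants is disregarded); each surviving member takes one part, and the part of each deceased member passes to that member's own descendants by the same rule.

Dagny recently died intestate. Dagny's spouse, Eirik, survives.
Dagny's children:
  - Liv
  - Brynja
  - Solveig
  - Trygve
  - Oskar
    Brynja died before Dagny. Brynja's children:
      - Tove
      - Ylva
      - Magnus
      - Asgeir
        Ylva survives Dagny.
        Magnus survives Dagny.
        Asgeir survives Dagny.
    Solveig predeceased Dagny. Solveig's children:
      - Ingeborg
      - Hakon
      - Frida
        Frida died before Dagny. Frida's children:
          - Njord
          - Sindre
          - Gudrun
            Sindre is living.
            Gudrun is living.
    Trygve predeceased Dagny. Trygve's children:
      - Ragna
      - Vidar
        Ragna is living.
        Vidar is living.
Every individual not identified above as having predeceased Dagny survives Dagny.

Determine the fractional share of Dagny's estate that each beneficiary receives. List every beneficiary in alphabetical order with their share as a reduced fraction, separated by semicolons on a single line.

Asgeir 1/50; Eirik 3/5; Gudrun 2/225; Hakon 2/75; Ingeborg 2/75; Liv 2/25; Magnus 1/50; Njord 2/225; Oskar 2/25; Ragna 1/25; Sindre 2/225; Tove 1/50; Vidar 1/25; Ylva 1/50

Eirik, as surviving spouse, takes 3/5.
The remaining 2/5 passes to Dagny's descendants per stirpes.
The 2/5 is divided into 5 equal shares of 2/25 among Liv, Brynja, Solveig, Trygve, Oskar.
Liv is living and takes 2/25.
Brynja predeceased; the 2/25 allotted to Brynja's branch passes to Brynja's issue by representation.
The 2/25 is divided into 4 equal shares of 1/50 among Tove, Ylva, Magnus, Asgeir.
Tove is living and takes 1/50.
Ylva is living and takes 1/50.
Magnus is living and takes 1/50.
Asgeir is living and takes 1/50.
Solveig predeceased; the 2/25 allotted to Solveig's branch passes to Solveig's issue by representation.
The 2/25 is divided into 3 equal shares of 2/75 among Ingeborg, Hakon, Frida.
Ingeborg is living and takes 2/75.
Hakon is living and takes 2/75.
Frida predeceased; the 2/75 allotted to Frida's branch passes to Frida's issue by representation.
The 2/75 is divided into 3 equal shares of 2/225 among Njord, Sindre, Gudrun.
Njord is living and takes 2/225.
Sindre is living and takes 2/225.
Gudrun is living and takes 2/225.
Trygve predeceased; the 2/25 allotted to Trygve's branch passes to Trygve's issue by representation.
The 2/25 is divided into 2 equal shares of 1/25 among Ragna, Vidar.
Ragna is living and takes 1/25.
Vidar is living and takes 1/25.
Oskar is living and takes 2/25.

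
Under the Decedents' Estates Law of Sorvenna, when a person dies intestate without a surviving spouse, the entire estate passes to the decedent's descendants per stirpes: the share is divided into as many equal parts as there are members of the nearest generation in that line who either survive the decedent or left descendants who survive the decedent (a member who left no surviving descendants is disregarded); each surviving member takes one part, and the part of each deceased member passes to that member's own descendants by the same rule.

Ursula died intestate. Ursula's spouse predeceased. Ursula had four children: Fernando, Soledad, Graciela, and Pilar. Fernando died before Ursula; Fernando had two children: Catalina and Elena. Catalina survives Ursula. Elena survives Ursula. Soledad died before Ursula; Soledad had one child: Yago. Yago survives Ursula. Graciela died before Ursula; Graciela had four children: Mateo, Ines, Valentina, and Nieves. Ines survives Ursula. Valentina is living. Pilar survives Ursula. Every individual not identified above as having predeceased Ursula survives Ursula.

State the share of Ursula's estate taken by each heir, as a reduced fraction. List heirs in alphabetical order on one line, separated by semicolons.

Catalina 1/8; Elena 1/8; Ines 1/16; Mateo 1/16; Nieves 1/16; Pilar 1/4; Valentina 1/16; Yago 1/4

There is no surviving spouse, so the entire estate passes to Ursula's descendants per stirpes.
The estate is divided into 4 equal shares of 1/4 among Fernando, Soledad, Graciela, Pilar.
Fernando predeceased; the 1/4 allotted to Fernando's branch passes to Fernando's issue by representation.
The 1/4 is divided into 2 equal shares of 1/8 among Catalina, Elena.
Catalina is living and takes 1/8.
Elena is living and takes 1/8.
Soledad predeceased; the 1/4 allotted to Soledad's branch passes to Soledad's issue by representation.
Yago is the sole taker at this level and receives the full 1/4.
Graciela predeceased; the 1/4 allotted to Graciela's branch passes to Graciela's issue by representation.
The 1/4 is divided into 4 equal shares of 1/16 among Mateo, Ines, Valentina, Nieves.
Mateo is living and takes 1/16.
Ines is living and takes 1/16.
Valentina is living and takes 1/16.
Nieves is living and takes 1/16.
Pilar is living and takes 1/4.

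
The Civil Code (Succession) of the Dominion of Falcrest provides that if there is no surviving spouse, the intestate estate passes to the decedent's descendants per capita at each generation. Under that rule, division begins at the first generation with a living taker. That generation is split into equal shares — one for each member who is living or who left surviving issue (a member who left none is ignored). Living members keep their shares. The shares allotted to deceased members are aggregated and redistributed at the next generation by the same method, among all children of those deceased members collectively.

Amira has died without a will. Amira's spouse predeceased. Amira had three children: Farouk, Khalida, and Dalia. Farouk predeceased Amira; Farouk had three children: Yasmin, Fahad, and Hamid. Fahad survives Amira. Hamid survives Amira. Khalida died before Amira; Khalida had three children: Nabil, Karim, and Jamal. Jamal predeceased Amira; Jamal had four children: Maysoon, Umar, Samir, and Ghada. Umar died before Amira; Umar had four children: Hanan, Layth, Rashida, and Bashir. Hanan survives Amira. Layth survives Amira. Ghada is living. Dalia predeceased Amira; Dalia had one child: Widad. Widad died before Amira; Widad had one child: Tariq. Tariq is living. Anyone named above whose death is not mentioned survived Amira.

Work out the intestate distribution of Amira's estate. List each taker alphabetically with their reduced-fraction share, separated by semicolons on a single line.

There is no surviving spouse, so the entire estate passes to Amira's descendants per capita at each generation.
No one at generation 1 (Farouk, Khalida, Dalia) is living; moving to the next generation.
At generation 2 (Yasmin, Fahad, Hamid, Nabil, Karim, Jamal, Widad) there are 7 shares of (1)/7 = 1/7 each.
Living: Yasmin, Fahad, Hamid, Nabil, and Karim — each takes 1/7.
Deceased: Jamal and Widad. Their combined 2/7 is pooled and carried to generation 3.
At generation 3 (Maysoon, Umar, Samir, Ghada, Tariq) there are 5 shares of (2/7)/5 = 2/35 each.
Living: Maysoon, Samir, Ghada, and Tariq — each takes 2/35.
Deceased: Umar. That 2/35 share is carried to generation 4.
At generation 4 (Hanan, Layth, Rashida, Bashir) there are 4 shares of (2/35)/4 = 1/70 each.
Living: Hanan, Layth, Rashida, and Bashir — each takes 1/70.

Bashir 1/70; Fahad 1/7; Ghada 2/35; Hamid 1/7; Hanan 1/70; Karim 1/7; Layth 1/70; Maysoon 2/35; Nabil 1/7; Rashida 1/70; Samir 2/35; Tariq 2/35; Yasmin 1/7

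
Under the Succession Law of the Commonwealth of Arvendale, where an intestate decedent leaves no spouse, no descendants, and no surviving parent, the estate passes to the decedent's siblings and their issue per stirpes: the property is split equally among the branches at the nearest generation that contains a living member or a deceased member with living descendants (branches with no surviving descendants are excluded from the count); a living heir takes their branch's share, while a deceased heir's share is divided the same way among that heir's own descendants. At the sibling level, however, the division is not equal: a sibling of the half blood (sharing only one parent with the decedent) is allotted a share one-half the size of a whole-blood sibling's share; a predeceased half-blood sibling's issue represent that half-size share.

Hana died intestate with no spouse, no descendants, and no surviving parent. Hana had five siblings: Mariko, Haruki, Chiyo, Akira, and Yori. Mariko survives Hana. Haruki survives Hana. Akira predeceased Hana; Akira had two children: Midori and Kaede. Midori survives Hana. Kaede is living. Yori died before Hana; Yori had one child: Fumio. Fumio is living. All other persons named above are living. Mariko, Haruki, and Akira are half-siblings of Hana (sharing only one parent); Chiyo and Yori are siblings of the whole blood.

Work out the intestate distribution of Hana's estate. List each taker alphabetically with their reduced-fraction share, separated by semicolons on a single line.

No spouse, descendants, or parent survives, so the estate passes to Hana's siblings per stirpes.
Half-blood siblings count for one-half the weight of whole-blood siblings at the initial division.
Dividing 1 in proportion to weights (total weight 7/2): Mariko (weight 1/2) → 1/7; Haruki (weight 1/2) → 1/7; Chiyo (weight 1) → 2/7; Akira (weight 1/2) → 1/7; Yori (weight 1) → 2/7.
Mariko is living and takes 1/7.
Haruki is living and takes 1/7.
Chiyo is living and takes 2/7.
Akira predeceased; the 1/7 allotted to Akira's branch passes to Akira's issue by representation.
The 1/7 is divided into 2 equal shares of 1/14 among Midori, Kaede.
Midori is living and takes 1/14.
Kaede is living and takes 1/14.
Yori predeceased; the 2/7 allotted to Yori's branch passes to Yori's issue by representation.
Fumio is the sole taker at this level and receives the full 2/7.

Chiyo 2/7; Fumio 2/7; Haruki 1/7; Kaede 1/14; Mariko 1/7; Midori 1/14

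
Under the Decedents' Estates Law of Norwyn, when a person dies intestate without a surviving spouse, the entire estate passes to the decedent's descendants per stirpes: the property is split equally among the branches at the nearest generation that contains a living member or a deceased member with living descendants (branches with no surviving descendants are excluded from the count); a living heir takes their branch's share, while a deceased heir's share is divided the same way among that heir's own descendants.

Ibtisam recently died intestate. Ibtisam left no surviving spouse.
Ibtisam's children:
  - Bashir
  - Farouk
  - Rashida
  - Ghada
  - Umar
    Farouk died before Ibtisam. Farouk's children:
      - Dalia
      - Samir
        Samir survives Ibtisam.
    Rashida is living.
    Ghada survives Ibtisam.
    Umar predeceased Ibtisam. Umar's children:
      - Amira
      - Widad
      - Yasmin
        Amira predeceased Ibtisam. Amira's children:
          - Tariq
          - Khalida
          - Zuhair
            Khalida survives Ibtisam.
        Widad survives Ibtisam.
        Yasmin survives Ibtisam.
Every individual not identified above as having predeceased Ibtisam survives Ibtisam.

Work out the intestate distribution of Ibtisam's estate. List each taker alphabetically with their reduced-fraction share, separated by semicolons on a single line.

Bashir 1/5; Dalia 1/10; Ghada 1/5; Khalida 1/45; Rashida 1/5; Samir 1/10; Tariq 1/45; Widad 1/15; Yasmin 1/15; Zuhair 1/45

There is no surviving spouse, so the entire estate passes to Ibtisam's descendants per stirpes.
The estate is divided into 5 equal shares of 1/5 among Bashir, Farouk, Rashida, Ghada, Umar.
Bashir is living and takes 1/5.
Farouk predeceased; the 1/5 allotted to Farouk's branch passes to Farouk's issue by representation.
The 1/5 is divided into 2 equal shares of 1/10 among Dalia, Samir.
Dalia is living and takes 1/10.
Samir is living and takes 1/10.
Rashida is living and takes 1/5.
Ghada is living and takes 1/5.
Umar predeceased; the 1/5 allotted to Umar's branch passes to Umar's issue by representation.
The 1/5 is divided into 3 equal shares of 1/15 among Amira, Widad, Yasmin.
Amira predeceased; the 1/15 allotted to Amira's branch passes to Amira's issue by representation.
The 1/15 is divided into 3 equal shares of 1/45 among Tariq, Khalida, Zuhair.
Tariq is living and takes 1/45.
Khalida is living and takes 1/45.
Zuhair is living and takes 1/45.
Widad is living and takes 1/15.
Yasmin is living and takes 1/15.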